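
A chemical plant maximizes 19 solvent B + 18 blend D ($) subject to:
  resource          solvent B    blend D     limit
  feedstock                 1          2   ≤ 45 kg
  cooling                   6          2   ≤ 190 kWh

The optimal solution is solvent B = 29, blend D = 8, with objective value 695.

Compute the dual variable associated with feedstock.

7

Check each constraint at x*: feedstock 45/45 (tight); cooling 190/190 (tight).
The binding rows give the dual system: 1·y_feedstock + 6·y_cooling = 19 and 2·y_feedstock + 2·y_cooling = 18.
This yields shadow prices y_feedstock = 7, y_cooling = 2.
Shadow price of feedstock = 7.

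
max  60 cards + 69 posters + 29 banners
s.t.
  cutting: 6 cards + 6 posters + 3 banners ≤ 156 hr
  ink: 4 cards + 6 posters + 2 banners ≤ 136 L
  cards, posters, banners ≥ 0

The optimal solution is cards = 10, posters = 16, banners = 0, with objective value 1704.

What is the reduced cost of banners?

At the optimum: cutting uses 156 of 156 (binding); ink uses 136 of 136 (binding).
From A_Bᵀ y = c: 6·y_cutting + 4·y_ink = 60; 6·y_cutting + 6·y_ink = 69.
Solving: y_cutting = 7, y_ink = 4.5.
Reduced cost of banners: c₃ − yᵀa₃ = 29 − (7·3 + 4.5·2) = 29 − 30 = -1.

-1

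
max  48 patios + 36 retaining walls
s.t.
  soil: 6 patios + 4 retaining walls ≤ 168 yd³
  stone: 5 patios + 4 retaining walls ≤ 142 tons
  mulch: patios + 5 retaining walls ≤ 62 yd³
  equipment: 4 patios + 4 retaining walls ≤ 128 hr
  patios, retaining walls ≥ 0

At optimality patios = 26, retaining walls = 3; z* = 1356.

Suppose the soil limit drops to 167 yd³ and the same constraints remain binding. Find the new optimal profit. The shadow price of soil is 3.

Δb = -1, so new z* = 1356 + (3)·(-1) = 1356 − 3 = 1353.

1353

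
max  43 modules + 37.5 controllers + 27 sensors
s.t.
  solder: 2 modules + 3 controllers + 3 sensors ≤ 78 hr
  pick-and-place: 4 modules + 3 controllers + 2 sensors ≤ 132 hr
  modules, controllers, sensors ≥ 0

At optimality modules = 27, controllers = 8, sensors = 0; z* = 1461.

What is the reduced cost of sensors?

-1.5

Both solder and pick-and-place are binding at x*.
The binding rows give the dual system: 2·y_solder + 4·y_pick-and-place = 43 and 3·y_solder + 3·y_pick-and-place = 37.5.
This yields shadow prices y_solder = 3.5, y_pick-and-place = 9.
Reduced cost of sensors: c₃ − yᵀa₃ = 27 − (3.5·3 + 9·2) = 27 − 28.5 = -1.5.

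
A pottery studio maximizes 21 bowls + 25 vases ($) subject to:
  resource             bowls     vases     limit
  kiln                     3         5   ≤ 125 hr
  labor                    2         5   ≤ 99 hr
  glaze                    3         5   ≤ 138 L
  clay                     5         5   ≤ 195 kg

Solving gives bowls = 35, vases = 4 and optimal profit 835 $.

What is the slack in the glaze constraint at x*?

13

glaze used = 3·35 + 5·4 = 125; slack = 138 − 125 = 13.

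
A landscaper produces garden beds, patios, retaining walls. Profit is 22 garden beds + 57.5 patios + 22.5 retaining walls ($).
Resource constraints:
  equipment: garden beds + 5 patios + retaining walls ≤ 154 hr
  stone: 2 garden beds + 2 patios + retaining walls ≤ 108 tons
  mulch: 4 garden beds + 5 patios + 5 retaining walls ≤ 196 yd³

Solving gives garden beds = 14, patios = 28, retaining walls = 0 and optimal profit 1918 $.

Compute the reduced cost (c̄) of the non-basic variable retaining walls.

-3

At the optimum: equipment uses 154 of 154 (binding); stone uses 84 of 108 (slack = 24); mulch uses 196 of 196 (binding).
Since stone is not tight, its dual is 0.
Dual feasibility on the basic columns requires 1·y_equipment + 4·y_mulch = 22, 5·y_equipment + 5·y_mulch = 57.5.
This yields shadow prices y_equipment = 8, y_mulch = 3.5.
Reduced cost of retaining walls: c₃ − yᵀa₃ = 22.5 − (8·1 + 3.5·5) = 22.5 − 25.5 = -3.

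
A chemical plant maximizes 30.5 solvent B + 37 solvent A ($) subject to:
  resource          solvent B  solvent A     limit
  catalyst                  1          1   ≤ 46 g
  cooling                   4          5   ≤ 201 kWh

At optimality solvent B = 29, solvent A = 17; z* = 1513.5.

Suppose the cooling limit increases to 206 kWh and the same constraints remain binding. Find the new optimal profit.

1546

At the optimum: catalyst uses 46 of 46 (binding); cooling uses 201 of 201 (binding).
The binding rows give the dual system: 1·y_catalyst + 4·y_cooling = 30.5 and 1·y_catalyst + 5·y_cooling = 37.
This yields shadow prices y_catalyst = 4.5, y_cooling = 6.5.
Δz = y_cooling·Δb = 6.5 × (5) = 32.5, so new z* = 1513.5 + 32.5 = 1546.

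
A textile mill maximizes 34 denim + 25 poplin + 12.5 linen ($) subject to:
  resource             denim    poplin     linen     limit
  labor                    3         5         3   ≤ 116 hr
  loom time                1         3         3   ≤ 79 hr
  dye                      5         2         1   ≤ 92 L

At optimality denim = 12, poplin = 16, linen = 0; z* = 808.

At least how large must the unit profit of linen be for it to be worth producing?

14

Binding: labor and dye. Non-binding: loom time (19 unused).
Slack constraints have shadow price 0 (complementary slackness).
Dual feasibility on the basic columns requires 3·y_labor + 5·y_dye = 34, 5·y_labor + 2·y_dye = 25.
This yields shadow prices y_labor = 3, y_dye = 5.
linen enters the basis when its profit ≥ yᵀa₃ = 3·3 + 5·1 = 14.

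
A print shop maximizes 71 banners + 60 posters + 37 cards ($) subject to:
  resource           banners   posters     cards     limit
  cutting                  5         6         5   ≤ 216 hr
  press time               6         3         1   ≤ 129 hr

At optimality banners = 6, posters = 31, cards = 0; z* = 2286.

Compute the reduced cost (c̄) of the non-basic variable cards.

Both cutting and press time are binding at x*.
From A_Bᵀ y = c: 5·y_cutting + 6·y_press time = 71; 6·y_cutting + 3·y_press time = 60.
This yields shadow prices y_cutting = 7, y_press time = 6.
Reduced cost of cards: c₃ − yᵀa₃ = 37 − (7·5 + 6·1) = 37 − 41 = -4.

-4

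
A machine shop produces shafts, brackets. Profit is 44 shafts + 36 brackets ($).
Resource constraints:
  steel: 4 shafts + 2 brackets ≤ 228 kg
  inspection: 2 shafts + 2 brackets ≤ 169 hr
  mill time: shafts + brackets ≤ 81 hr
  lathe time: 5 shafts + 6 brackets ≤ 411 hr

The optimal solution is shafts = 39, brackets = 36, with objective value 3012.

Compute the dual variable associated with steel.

6

Binding: steel and lathe time. Non-binding: inspection (19 unused), mill time (6 unused).
By complementary slackness, y = 0 for the non-binding constraints.
From A_Bᵀ y = c: 4·y_steel + 5·y_lathe time = 44; 2·y_steel + 6·y_lathe time = 36.
Solving: y_steel = 6, y_lathe time = 4.
Shadow price of steel = 6.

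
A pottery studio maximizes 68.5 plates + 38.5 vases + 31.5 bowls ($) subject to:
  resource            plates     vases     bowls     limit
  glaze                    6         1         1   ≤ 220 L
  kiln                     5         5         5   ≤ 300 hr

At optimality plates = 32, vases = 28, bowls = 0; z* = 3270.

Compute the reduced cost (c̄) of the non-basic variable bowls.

-7

At the optimum: glaze uses 220 of 220 (binding); kiln uses 300 of 300 (binding).
From A_Bᵀ y = c: 6·y_glaze + 5·y_kiln = 68.5; 1·y_glaze + 5·y_kiln = 38.5.
This yields shadow prices y_glaze = 6, y_kiln = 6.5.
Reduced cost of bowls: c₃ − yᵀa₃ = 31.5 − (6·1 + 6.5·5) = 31.5 − 38.5 = -7.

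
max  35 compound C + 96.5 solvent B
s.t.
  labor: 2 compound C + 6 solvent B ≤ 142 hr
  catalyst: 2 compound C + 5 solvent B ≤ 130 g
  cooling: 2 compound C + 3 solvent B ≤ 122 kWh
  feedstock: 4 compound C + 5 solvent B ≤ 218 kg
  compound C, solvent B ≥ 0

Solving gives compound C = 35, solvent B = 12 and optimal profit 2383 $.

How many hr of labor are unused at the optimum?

0

labor used = 2·35 + 6·12 = 142; slack = 142 − 142 = 0.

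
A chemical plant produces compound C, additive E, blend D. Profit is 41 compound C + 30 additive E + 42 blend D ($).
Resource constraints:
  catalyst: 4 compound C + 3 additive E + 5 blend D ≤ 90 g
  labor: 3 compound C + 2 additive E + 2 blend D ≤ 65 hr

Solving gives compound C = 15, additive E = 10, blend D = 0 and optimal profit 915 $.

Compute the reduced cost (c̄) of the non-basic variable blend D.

Check each constraint at x*: catalyst 90/90 (tight); labor 65/65 (tight).
Dual feasibility on the basic columns requires 4·y_catalyst + 3·y_labor = 41, 3·y_catalyst + 2·y_labor = 30.
Solving: y_catalyst = 8, y_labor = 3.
Reduced cost of blend D: c₃ − yᵀa₃ = 42 − (8·5 + 3·2) = 42 − 46 = -4.

-4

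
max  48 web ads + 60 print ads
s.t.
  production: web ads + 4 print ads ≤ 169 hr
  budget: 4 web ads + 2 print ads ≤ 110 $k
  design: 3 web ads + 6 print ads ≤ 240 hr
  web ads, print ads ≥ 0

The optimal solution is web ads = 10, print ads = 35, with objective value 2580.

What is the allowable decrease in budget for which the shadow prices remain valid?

30

Binding constraints: budget, design. The basis is B = [[4,2],[3,6]] with det 18.
Per unit decrease in budget, x* moves by d = (-0.3333, 0.1667).
The basis stays optimal until web ads reaches 0; allowable decrease = 30 $k.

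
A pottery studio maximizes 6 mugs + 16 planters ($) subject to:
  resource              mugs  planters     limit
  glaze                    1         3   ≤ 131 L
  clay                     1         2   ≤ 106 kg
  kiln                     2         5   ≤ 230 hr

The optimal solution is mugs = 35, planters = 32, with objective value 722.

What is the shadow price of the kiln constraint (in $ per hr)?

2

At the optimum: glaze uses 131 of 131 (binding); clay uses 99 of 106 (slack = 7); kiln uses 230 of 230 (binding).
Since clay is not tight, its dual is 0.
Dual feasibility on the basic columns requires 1·y_glaze + 2·y_kiln = 6, 3·y_glaze + 5·y_kiln = 16.
Solving: y_glaze = 2, y_kiln = 2.
Shadow price of kiln = 2.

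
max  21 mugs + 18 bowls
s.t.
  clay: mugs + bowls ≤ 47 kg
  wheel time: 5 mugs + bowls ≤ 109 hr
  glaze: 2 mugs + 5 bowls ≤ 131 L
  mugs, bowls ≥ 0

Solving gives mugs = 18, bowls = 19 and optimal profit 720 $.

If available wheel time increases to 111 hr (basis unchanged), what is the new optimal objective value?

Check each constraint at x*: clay 37/47 (slack 10); wheel time 109/109 (tight); glaze 131/131 (tight).
By complementary slackness, y = 0 for the non-binding constraint.
From A_Bᵀ y = c: 5·y_wheel time + 2·y_glaze = 21; 1·y_wheel time + 5·y_glaze = 18.
This yields shadow prices y_wheel time = 3, y_glaze = 3.
Δz = y_wheel time·Δb = 3 × (2) = 6, so new z* = 720 + 6 = 726.

726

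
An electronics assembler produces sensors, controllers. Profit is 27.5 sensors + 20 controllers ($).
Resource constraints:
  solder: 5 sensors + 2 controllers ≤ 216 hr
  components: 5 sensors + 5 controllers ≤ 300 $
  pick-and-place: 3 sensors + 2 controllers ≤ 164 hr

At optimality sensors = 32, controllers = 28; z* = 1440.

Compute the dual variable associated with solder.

2.5

Binding: solder and components. Non-binding: pick-and-place (12 unused).
By complementary slackness, y = 0 for the non-binding constraint.
The binding rows give the dual system: 5·y_solder + 5·y_components = 27.5 and 2·y_solder + 5·y_components = 20.
This yields shadow prices y_solder = 2.5, y_components = 3.
Shadow price of solder = 2.5.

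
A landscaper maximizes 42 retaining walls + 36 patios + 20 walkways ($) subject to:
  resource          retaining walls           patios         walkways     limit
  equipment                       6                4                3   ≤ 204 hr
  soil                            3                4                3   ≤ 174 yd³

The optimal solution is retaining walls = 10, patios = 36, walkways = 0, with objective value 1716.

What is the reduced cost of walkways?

-7

Both equipment and soil are binding at x*.
From A_Bᵀ y = c: 6·y_equipment + 3·y_soil = 42; 4·y_equipment + 4·y_soil = 36.
→ y_equipment = 5 and y_soil = 4.
Reduced cost of walkways: c₃ − yᵀa₃ = 20 − (5·3 + 4·3) = 20 − 27 = -7.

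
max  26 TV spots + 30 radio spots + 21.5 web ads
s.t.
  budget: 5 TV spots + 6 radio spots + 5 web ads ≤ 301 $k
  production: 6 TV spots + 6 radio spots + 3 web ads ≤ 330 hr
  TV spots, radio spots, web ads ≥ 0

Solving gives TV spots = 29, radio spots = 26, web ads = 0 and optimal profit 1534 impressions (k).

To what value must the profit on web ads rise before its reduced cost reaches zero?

23

Check each constraint at x*: budget 301/301 (tight); production 330/330 (tight).
The binding rows give the dual system: 5·y_budget + 6·y_production = 26 and 6·y_budget + 6·y_production = 30.
Solving: y_budget = 4, y_production = 1.
web ads enters the basis when its profit ≥ yᵀa₃ = 4·5 + 1·3 = 23.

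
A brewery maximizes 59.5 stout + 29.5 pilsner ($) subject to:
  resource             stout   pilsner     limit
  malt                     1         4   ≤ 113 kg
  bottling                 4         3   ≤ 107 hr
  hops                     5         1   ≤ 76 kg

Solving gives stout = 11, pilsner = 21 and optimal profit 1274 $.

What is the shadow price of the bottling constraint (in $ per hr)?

8

At the optimum: malt uses 95 of 113 (slack = 18); bottling uses 107 of 107 (binding); hops uses 76 of 76 (binding).
Slack constraints have shadow price 0 (complementary slackness).
Dual feasibility on the basic columns requires 4·y_bottling + 5·y_hops = 59.5, 3·y_bottling + 1·y_hops = 29.5.
→ y_bottling = 8 and y_hops = 5.5.
Shadow price of bottling = 8.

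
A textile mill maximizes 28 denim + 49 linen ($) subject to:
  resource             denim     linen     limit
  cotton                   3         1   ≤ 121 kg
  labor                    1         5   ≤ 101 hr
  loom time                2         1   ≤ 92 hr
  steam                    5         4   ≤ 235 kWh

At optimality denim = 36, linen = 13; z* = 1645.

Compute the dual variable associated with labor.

At the optimum: cotton uses 121 of 121 (binding); labor uses 101 of 101 (binding); loom time uses 85 of 92 (slack = 7); steam uses 232 of 235 (slack = 3).
By complementary slackness, y = 0 for the non-binding constraints.
From A_Bᵀ y = c: 3·y_cotton + 1·y_labor = 28; 1·y_cotton + 5·y_labor = 49.
→ y_cotton = 6.5 and y_labor = 8.5.
Shadow price of labor = 8.5.

8.5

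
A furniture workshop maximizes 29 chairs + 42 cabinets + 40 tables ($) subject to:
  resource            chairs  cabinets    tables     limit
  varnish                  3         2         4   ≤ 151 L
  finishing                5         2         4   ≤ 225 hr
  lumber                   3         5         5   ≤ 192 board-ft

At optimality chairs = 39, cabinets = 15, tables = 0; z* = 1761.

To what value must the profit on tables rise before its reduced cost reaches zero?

44

Check each constraint at x*: varnish 147/151 (slack 4); finishing 225/225 (tight); lumber 192/192 (tight).
By complementary slackness, y = 0 for the non-binding constraint.
The binding rows give the dual system: 5·y_finishing + 3·y_lumber = 29 and 2·y_finishing + 5·y_lumber = 42.
Solving: y_finishing = 1, y_lumber = 8.
tables enters the basis when its profit ≥ yᵀa₃ = 1·4 + 8·5 = 44.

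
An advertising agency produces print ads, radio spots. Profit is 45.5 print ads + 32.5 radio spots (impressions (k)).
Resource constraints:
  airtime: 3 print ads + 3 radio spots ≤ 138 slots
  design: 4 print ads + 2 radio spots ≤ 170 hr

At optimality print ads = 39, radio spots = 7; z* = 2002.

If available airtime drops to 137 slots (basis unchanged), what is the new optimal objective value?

1995.5

At the optimum: airtime uses 138 of 138 (binding); design uses 170 of 170 (binding).
The binding rows give the dual system: 3·y_airtime + 4·y_design = 45.5 and 3·y_airtime + 2·y_design = 32.5.
→ y_airtime = 6.5 and y_design = 6.5.
Δz = y_airtime·Δb = 6.5 × (-1) = -6.5, so new z* = 2002 − 6.5 = 1995.5.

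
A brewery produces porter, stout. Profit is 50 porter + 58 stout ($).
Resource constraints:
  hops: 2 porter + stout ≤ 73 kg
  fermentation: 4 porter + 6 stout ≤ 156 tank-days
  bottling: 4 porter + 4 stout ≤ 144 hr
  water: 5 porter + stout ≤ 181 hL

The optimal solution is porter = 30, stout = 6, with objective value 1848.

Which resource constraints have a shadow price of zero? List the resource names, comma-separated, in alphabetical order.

hops: 66/73 (slack 7)
fermentation: 156/156 (binding)
bottling: 144/144 (binding)
water: 156/181 (slack 25)
By complementary slackness, a constraint with positive slack has shadow price 0 → hops, water.

hops, water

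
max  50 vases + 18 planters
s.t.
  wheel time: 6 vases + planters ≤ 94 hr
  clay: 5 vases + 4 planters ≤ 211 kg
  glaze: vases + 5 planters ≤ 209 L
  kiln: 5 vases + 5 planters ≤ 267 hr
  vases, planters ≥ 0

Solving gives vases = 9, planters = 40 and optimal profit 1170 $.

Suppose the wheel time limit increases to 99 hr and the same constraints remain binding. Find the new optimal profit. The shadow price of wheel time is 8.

1210

Δb = 5, so new z* = 1170 + (8)·(5) = 1170 + 40 = 1210.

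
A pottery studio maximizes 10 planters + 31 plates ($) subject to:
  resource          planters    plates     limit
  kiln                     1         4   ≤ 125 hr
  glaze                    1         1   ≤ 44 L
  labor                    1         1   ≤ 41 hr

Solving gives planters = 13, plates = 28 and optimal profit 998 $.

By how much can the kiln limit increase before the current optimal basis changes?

Binding constraints: kiln, labor. The basis is B = [[1,4],[1,1]] with det -3.
Per unit increase in kiln, x* moves by d = (-0.3333, 0.3333).
The basis stays optimal until planters reaches 0; allowable increase = 39 hr.

39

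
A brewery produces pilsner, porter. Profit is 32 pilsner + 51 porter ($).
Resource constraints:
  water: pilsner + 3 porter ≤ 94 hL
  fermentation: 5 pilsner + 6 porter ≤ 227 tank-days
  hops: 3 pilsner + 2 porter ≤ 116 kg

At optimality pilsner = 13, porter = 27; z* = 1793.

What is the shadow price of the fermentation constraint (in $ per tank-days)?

5

At the optimum: water uses 94 of 94 (binding); fermentation uses 227 of 227 (binding); hops uses 93 of 116 (slack = 23).
Since hops is not tight, its dual is 0.
Dual feasibility on the basic columns requires 1·y_water + 5·y_fermentation = 32, 3·y_water + 6·y_fermentation = 51.
This yields shadow prices y_water = 7, y_fermentation = 5.
Shadow price of fermentation = 5.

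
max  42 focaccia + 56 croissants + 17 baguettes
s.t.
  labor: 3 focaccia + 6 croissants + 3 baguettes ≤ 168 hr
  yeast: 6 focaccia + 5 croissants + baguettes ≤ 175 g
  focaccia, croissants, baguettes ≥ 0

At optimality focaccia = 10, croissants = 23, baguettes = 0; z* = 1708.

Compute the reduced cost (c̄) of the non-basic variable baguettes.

-5

Both labor and yeast are binding at x*.
From A_Bᵀ y = c: 3·y_labor + 6·y_yeast = 42; 6·y_labor + 5·y_yeast = 56.
Solving: y_labor = 6, y_yeast = 4.
Reduced cost of baguettes: c₃ − yᵀa₃ = 17 − (6·3 + 4·1) = 17 − 22 = -5.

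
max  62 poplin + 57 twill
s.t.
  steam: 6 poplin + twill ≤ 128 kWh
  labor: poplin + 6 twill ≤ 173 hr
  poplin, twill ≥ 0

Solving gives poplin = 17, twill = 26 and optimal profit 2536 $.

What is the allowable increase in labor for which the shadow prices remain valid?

Binding constraints: steam, labor. The basis is B = [[6,1],[1,6]] with det 35.
Per unit increase in labor, x* moves by d = (-0.0286, 0.1714).
The basis stays optimal until poplin reaches 0; allowable increase = 595 hr.

595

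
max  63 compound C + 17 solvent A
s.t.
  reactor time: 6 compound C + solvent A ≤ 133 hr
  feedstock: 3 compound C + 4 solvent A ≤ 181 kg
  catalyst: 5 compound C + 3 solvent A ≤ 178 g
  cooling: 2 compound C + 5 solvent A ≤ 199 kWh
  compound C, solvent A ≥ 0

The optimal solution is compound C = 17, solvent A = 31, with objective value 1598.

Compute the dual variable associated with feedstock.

Binding: reactor time and catalyst. Non-binding: feedstock (6 unused), cooling (10 unused).
Slack constraints have shadow price 0 (complementary slackness).
From A_Bᵀ y = c: 6·y_reactor time + 5·y_catalyst = 63; 1·y_reactor time + 3·y_catalyst = 17.
→ y_reactor time = 8 and y_catalyst = 3.
Shadow price of feedstock = 0.

0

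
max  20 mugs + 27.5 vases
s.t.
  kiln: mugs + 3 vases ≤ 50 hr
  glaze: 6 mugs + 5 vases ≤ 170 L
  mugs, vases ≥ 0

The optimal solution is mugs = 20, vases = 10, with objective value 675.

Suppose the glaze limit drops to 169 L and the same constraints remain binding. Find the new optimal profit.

672.5

At the optimum: kiln uses 50 of 50 (binding); glaze uses 170 of 170 (binding).
The binding rows give the dual system: 1·y_kiln + 6·y_glaze = 20 and 3·y_kiln + 5·y_glaze = 27.5.
This yields shadow prices y_kiln = 5, y_glaze = 2.5.
Δz = y_glaze·Δb = 2.5 × (-1) = -2.5, so new z* = 675 − 2.5 = 672.5.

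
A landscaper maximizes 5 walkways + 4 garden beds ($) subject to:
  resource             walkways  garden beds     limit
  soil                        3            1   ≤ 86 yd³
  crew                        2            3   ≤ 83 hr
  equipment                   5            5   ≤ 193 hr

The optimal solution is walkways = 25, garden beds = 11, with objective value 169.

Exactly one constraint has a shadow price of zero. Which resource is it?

soil: 86/86 (binding)
crew: 83/83 (binding)
equipment: 180/193 (slack 13)
By complementary slackness, a constraint with positive slack has shadow price 0 → equipment.

equipment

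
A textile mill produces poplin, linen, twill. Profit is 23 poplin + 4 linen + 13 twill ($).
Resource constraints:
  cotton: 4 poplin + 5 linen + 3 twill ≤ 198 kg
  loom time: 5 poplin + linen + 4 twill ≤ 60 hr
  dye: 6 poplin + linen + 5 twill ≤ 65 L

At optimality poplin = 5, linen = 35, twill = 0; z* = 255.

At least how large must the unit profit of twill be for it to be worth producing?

19

Check each constraint at x*: cotton 195/198 (slack 3); loom time 60/60 (tight); dye 65/65 (tight).
Since cotton is not tight, its dual is 0.
The binding rows give the dual system: 5·y_loom time + 6·y_dye = 23 and 1·y_loom time + 1·y_dye = 4.
This yields shadow prices y_loom time = 1, y_dye = 3.
twill enters the basis when its profit ≥ yᵀa₃ = 1·4 + 3·5 = 19.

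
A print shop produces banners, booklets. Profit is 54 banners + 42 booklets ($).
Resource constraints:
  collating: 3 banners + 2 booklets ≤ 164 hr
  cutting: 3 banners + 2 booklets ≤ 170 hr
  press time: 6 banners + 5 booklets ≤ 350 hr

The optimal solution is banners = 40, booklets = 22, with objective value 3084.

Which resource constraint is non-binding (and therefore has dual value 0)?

cutting

collating: 164/164 (binding)
cutting: 164/170 (slack 6)
press time: 350/350 (binding)
By complementary slackness, a constraint with positive slack has shadow price 0 → cutting.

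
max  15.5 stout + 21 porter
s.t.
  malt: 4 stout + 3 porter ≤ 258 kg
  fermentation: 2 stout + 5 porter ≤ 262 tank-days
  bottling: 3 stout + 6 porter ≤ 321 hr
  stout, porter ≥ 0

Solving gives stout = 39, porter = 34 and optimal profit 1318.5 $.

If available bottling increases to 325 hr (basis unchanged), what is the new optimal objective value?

Check each constraint at x*: malt 258/258 (tight); fermentation 248/262 (slack 14); bottling 321/321 (tight).
Since fermentation is not tight, its dual is 0.
Dual feasibility on the basic columns requires 4·y_malt + 3·y_bottling = 15.5, 3·y_malt + 6·y_bottling = 21.
This yields shadow prices y_malt = 2, y_bottling = 2.5.
Δz = y_bottling·Δb = 2.5 × (4) = 10, so new z* = 1318.5 + 10 = 1328.5.

1328.5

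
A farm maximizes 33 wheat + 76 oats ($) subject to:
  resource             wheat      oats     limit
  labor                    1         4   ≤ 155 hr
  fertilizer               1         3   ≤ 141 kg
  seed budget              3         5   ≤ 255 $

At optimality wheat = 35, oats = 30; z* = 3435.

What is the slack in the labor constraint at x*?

labor used = 1·35 + 4·30 = 155; slack = 155 − 155 = 0.

0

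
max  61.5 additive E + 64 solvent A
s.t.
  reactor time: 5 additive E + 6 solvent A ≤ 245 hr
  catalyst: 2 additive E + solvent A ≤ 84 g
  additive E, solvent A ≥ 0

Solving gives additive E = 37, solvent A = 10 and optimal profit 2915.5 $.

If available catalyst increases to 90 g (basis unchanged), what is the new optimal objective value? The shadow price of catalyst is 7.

2957.5

Δb = 6, so new z* = 2915.5 + (7)·(6) = 2915.5 + 42 = 2957.5.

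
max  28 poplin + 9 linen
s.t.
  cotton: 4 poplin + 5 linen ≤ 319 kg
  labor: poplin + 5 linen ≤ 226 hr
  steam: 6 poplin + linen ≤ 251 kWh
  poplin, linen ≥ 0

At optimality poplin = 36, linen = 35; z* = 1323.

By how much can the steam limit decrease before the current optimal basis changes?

Binding constraints: cotton, steam. The basis is B = [[4,5],[6,1]] with det -26.
Per unit decrease in steam, x* moves by d = (-0.1923, 0.1538).
The basis stays optimal until labor becomes binding; allowable decrease = 26 kWh.

26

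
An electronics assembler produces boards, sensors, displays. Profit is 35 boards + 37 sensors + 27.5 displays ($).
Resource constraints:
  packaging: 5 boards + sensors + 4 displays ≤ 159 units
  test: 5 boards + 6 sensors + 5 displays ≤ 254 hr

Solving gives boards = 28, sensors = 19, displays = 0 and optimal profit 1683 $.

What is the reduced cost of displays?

-6.5

Check each constraint at x*: packaging 159/159 (tight); test 254/254 (tight).
The binding rows give the dual system: 5·y_packaging + 5·y_test = 35 and 1·y_packaging + 6·y_test = 37.
→ y_packaging = 1 and y_test = 6.
Reduced cost of displays: c₃ − yᵀa₃ = 27.5 − (1·4 + 6·5) = 27.5 − 34 = -6.5.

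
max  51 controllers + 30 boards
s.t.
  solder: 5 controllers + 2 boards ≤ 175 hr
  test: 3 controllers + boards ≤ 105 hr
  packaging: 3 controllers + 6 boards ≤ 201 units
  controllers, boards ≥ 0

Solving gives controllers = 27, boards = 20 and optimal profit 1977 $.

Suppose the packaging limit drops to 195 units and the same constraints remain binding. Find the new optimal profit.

At the optimum: solder uses 175 of 175 (binding); test uses 101 of 105 (slack = 4); packaging uses 201 of 201 (binding).
Slack constraints have shadow price 0 (complementary slackness).
The binding rows give the dual system: 5·y_solder + 3·y_packaging = 51 and 2·y_solder + 6·y_packaging = 30.
→ y_solder = 9 and y_packaging = 2.
Δz = y_packaging·Δb = 2 × (-6) = -12, so new z* = 1977 − 12 = 1965.

1965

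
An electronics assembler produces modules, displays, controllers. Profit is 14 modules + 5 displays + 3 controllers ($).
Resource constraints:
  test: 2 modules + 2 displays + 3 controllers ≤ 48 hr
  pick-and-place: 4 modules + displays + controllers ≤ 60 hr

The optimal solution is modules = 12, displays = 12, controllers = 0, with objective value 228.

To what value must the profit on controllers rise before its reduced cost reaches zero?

6

Check each constraint at x*: test 48/48 (tight); pick-and-place 60/60 (tight).
Dual feasibility on the basic columns requires 2·y_test + 4·y_pick-and-place = 14, 2·y_test + 1·y_pick-and-place = 5.
This yields shadow prices y_test = 1, y_pick-and-place = 3.
controllers enters the basis when its profit ≥ yᵀa₃ = 1·3 + 3·1 = 6.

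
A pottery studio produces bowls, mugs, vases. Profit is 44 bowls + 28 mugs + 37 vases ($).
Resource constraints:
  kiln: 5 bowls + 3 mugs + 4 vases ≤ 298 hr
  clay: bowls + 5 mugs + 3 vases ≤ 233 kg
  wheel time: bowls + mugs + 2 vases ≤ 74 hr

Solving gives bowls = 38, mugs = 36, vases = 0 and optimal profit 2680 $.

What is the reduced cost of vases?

Binding: kiln and wheel time. Non-binding: clay (15 unused).
Slack constraints have shadow price 0 (complementary slackness).
The binding rows give the dual system: 5·y_kiln + 1·y_wheel time = 44 and 3·y_kiln + 1·y_wheel time = 28.
This yields shadow prices y_kiln = 8, y_wheel time = 4.
Reduced cost of vases: c₃ − yᵀa₃ = 37 − (8·4 + 4·2) = 37 − 40 = -3.

-3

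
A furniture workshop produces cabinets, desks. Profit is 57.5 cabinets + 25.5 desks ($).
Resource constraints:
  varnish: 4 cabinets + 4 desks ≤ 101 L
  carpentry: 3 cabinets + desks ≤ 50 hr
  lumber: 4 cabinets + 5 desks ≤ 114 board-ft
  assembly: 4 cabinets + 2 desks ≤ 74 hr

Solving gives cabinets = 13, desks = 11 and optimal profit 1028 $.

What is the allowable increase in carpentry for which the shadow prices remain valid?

5.5

Binding constraints: carpentry, assembly. The basis is B = [[3,1],[4,2]] with det 2.
Per unit increase in carpentry, x* moves by d = (1, -2).
The basis stays optimal until desks reaches 0; allowable increase = 5.5 hr.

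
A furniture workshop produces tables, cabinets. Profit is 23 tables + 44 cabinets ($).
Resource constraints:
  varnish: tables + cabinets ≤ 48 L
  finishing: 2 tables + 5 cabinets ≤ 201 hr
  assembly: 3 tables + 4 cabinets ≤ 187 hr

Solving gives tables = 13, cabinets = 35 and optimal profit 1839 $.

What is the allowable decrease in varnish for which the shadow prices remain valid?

Binding constraints: varnish, finishing. The basis is B = [[1,1],[2,5]] with det 3.
Per unit decrease in varnish, x* moves by d = (-1.6667, 0.6667).
The basis stays optimal until tables reaches 0; allowable decrease = 7.8 L.

7.8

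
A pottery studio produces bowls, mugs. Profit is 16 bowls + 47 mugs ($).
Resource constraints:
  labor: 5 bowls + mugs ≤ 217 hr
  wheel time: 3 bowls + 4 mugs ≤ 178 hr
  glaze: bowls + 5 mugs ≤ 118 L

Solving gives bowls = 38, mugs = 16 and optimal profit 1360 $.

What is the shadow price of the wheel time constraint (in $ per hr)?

Binding: wheel time and glaze. Non-binding: labor (11 unused).
Slack constraints have shadow price 0 (complementary slackness).
The binding rows give the dual system: 3·y_wheel time + 1·y_glaze = 16 and 4·y_wheel time + 5·y_glaze = 47.
Solving: y_wheel time = 3, y_glaze = 7.
Shadow price of wheel time = 3.

3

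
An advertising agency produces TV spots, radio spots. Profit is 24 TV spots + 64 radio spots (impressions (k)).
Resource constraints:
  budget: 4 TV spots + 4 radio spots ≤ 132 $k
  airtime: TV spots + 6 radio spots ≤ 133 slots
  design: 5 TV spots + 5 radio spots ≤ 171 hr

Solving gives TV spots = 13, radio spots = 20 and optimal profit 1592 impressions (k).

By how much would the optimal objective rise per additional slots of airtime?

Binding: budget and airtime. Non-binding: design (6 unused).
Slack constraints have shadow price 0 (complementary slackness).
The binding rows give the dual system: 4·y_budget + 1·y_airtime = 24 and 4·y_budget + 6·y_airtime = 64.
This yields shadow prices y_budget = 4, y_airtime = 8.
Shadow price of airtime = 8.

8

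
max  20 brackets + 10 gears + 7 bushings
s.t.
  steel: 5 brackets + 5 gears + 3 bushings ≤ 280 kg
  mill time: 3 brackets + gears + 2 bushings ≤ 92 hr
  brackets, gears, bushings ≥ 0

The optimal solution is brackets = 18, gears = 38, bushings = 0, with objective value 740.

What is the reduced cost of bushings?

-6

Check each constraint at x*: steel 280/280 (tight); mill time 92/92 (tight).
Dual feasibility on the basic columns requires 5·y_steel + 3·y_mill time = 20, 5·y_steel + 1·y_mill time = 10.
Solving: y_steel = 1, y_mill time = 5.
Reduced cost of bushings: c₃ − yᵀa₃ = 7 − (1·3 + 5·2) = 7 − 13 = -6.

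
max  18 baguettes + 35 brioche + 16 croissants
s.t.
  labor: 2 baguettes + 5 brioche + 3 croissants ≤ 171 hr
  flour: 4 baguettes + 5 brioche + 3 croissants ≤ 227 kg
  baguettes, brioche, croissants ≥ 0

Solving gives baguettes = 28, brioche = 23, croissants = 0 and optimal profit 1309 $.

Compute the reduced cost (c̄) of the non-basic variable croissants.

Both labor and flour are binding at x*.
The binding rows give the dual system: 2·y_labor + 4·y_flour = 18 and 5·y_labor + 5·y_flour = 35.
→ y_labor = 5 and y_flour = 2.
Reduced cost of croissants: c₃ − yᵀa₃ = 16 − (5·3 + 2·3) = 16 − 21 = -5.

-5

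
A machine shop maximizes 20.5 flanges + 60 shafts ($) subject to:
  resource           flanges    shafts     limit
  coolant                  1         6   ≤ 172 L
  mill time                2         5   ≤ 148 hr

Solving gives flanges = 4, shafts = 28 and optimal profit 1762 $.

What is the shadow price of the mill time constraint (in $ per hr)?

Check each constraint at x*: coolant 172/172 (tight); mill time 148/148 (tight).
The binding rows give the dual system: 1·y_coolant + 2·y_mill time = 20.5 and 6·y_coolant + 5·y_mill time = 60.
This yields shadow prices y_coolant = 2.5, y_mill time = 9.
Shadow price of mill time = 9.

9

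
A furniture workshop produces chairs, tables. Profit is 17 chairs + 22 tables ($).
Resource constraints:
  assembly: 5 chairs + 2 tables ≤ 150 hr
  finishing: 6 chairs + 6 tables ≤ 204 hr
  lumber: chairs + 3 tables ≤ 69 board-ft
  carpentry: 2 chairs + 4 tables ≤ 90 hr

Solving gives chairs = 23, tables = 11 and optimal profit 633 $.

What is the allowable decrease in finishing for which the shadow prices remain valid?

Binding constraints: finishing, carpentry. The basis is B = [[6,6],[2,4]] with det 12.
Per unit decrease in finishing, x* moves by d = (-0.3333, 0.1667).
The basis stays optimal until chairs reaches 0; allowable decrease = 69 hr.

69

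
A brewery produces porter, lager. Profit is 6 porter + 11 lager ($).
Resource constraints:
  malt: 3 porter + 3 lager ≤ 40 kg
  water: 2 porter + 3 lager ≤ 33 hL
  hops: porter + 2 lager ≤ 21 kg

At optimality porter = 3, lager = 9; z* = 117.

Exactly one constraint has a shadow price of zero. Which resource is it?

malt

malt: 36/40 (slack 4)
water: 33/33 (binding)
hops: 21/21 (binding)
By complementary slackness, a constraint with positive slack has shadow price 0 → malt.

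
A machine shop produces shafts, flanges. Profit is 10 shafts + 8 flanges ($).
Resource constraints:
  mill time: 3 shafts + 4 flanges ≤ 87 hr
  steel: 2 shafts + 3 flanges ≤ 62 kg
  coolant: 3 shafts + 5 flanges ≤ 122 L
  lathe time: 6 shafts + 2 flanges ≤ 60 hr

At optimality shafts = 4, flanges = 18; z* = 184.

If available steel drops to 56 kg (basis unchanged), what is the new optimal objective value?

Binding: steel and lathe time. Non-binding: mill time (3 unused), coolant (20 unused).
Slack constraints have shadow price 0 (complementary slackness).
The binding rows give the dual system: 2·y_steel + 6·y_lathe time = 10 and 3·y_steel + 2·y_lathe time = 8.
This yields shadow prices y_steel = 2, y_lathe time = 1.
Δz = y_steel·Δb = 2 × (-6) = -12, so new z* = 184 − 12 = 172.

172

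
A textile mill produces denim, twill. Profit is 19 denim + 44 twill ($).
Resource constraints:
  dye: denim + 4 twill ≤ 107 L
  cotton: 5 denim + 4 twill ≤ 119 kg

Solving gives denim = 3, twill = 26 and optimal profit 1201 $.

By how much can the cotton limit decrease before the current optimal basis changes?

12

Binding constraints: dye, cotton. The basis is B = [[1,4],[5,4]] with det -16.
Per unit decrease in cotton, x* moves by d = (-0.25, 0.0625).
The basis stays optimal until denim reaches 0; allowable decrease = 12 kg.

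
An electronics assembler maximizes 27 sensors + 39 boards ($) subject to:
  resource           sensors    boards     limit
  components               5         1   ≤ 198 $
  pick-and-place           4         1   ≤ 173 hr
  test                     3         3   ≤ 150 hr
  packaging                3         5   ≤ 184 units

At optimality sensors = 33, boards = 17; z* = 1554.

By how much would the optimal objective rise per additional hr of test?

3

Binding: test and packaging. Non-binding: components (16 unused), pick-and-place (24 unused).
By complementary slackness, y = 0 for the non-binding constraints.
The binding rows give the dual system: 3·y_test + 3·y_packaging = 27 and 3·y_test + 5·y_packaging = 39.
Solving: y_test = 3, y_packaging = 6.
Shadow price of test = 3.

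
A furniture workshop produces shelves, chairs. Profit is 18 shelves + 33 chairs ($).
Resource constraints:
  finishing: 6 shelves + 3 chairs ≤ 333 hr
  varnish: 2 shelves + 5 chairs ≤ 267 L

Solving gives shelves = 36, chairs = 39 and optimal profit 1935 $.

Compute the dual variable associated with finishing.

1

Check each constraint at x*: finishing 333/333 (tight); varnish 267/267 (tight).
The binding rows give the dual system: 6·y_finishing + 2·y_varnish = 18 and 3·y_finishing + 5·y_varnish = 33.
This yields shadow prices y_finishing = 1, y_varnish = 6.
Shadow price of finishing = 1.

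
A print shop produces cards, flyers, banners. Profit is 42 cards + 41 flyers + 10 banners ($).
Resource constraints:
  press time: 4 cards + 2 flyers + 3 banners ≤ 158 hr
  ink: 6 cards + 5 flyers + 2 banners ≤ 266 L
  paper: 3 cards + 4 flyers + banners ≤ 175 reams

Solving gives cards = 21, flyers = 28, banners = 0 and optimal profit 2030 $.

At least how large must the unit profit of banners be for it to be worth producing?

14

At the optimum: press time uses 140 of 158 (slack = 18); ink uses 266 of 266 (binding); paper uses 175 of 175 (binding).
Slack constraints have shadow price 0 (complementary slackness).
Dual feasibility on the basic columns requires 6·y_ink + 3·y_paper = 42, 5·y_ink + 4·y_paper = 41.
This yields shadow prices y_ink = 5, y_paper = 4.
banners enters the basis when its profit ≥ yᵀa₃ = 5·2 + 4·1 = 14.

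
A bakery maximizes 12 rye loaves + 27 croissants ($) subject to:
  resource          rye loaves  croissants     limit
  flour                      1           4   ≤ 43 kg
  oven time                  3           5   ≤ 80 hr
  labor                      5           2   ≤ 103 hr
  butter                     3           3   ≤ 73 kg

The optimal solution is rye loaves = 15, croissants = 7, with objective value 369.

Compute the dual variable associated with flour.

3

Check each constraint at x*: flour 43/43 (tight); oven time 80/80 (tight); labor 89/103 (slack 14); butter 66/73 (slack 7).
By complementary slackness, y = 0 for the non-binding constraints.
From A_Bᵀ y = c: 1·y_flour + 3·y_oven time = 12; 4·y_flour + 5·y_oven time = 27.
This yields shadow prices y_flour = 3, y_oven time = 3.
Shadow price of flour = 3.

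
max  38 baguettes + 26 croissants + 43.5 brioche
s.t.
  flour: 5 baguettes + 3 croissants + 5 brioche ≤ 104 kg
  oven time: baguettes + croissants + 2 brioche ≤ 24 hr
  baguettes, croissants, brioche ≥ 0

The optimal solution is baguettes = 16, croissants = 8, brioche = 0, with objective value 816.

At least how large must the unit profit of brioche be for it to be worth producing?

Check each constraint at x*: flour 104/104 (tight); oven time 24/24 (tight).
From A_Bᵀ y = c: 5·y_flour + 1·y_oven time = 38; 3·y_flour + 1·y_oven time = 26.
Solving: y_flour = 6, y_oven time = 8.
brioche enters the basis when its profit ≥ yᵀa₃ = 6·5 + 8·2 = 46.

46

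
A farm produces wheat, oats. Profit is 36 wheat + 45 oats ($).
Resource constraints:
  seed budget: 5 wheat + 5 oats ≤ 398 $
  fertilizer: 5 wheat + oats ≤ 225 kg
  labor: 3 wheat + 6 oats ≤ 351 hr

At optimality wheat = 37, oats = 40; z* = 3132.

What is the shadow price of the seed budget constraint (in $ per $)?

Check each constraint at x*: seed budget 385/398 (slack 13); fertilizer 225/225 (tight); labor 351/351 (tight).
By complementary slackness, y = 0 for the non-binding constraint.
From A_Bᵀ y = c: 5·y_fertilizer + 3·y_labor = 36; 1·y_fertilizer + 6·y_labor = 45.
Solving: y_fertilizer = 3, y_labor = 7.
Shadow price of seed budget = 0.

0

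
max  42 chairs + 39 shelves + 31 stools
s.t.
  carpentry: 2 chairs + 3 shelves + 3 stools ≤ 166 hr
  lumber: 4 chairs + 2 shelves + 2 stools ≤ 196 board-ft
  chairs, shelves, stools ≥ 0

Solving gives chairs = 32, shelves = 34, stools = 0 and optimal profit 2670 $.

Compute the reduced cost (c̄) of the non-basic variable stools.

Both carpentry and lumber are binding at x*.
Dual feasibility on the basic columns requires 2·y_carpentry + 4·y_lumber = 42, 3·y_carpentry + 2·y_lumber = 39.
This yields shadow prices y_carpentry = 9, y_lumber = 6.
Reduced cost of stools: c₃ − yᵀa₃ = 31 − (9·3 + 6·2) = 31 − 39 = -8.

-8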